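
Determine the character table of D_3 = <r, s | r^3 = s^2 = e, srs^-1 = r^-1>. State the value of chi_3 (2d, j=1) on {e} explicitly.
Conjugacy classes: {e} of size 1, {r^1, r^2} of size 2, {s, sr, ..., sr^2} of size 3.
Character table:
  irrep \ class              {e} (size 1)  {r^1, r^2} (size 2)  {s, sr, ..., sr^2} (size 3)
  chi_1 (triv)               1             1                    1                          
  chi_2 (sign: r->1, s->-1)  1             1                    -1                         
  chi_3 (2d, j=1)            2             -1                   0                          

Spot check: chi_3 (2d, j=1) on {e} = 2.

Why: D_3 has order 2*3 = 6 with 3 conjugacy classes, hence 3 irreducibles. Sum of squared dims 1 + 1 + 4 = 6 = |G|. Linear characters come from the abelianisation; the 2-dimensional irreps have character r^k -> 2*cos(2*pi*j*k/3), reflections -> 0.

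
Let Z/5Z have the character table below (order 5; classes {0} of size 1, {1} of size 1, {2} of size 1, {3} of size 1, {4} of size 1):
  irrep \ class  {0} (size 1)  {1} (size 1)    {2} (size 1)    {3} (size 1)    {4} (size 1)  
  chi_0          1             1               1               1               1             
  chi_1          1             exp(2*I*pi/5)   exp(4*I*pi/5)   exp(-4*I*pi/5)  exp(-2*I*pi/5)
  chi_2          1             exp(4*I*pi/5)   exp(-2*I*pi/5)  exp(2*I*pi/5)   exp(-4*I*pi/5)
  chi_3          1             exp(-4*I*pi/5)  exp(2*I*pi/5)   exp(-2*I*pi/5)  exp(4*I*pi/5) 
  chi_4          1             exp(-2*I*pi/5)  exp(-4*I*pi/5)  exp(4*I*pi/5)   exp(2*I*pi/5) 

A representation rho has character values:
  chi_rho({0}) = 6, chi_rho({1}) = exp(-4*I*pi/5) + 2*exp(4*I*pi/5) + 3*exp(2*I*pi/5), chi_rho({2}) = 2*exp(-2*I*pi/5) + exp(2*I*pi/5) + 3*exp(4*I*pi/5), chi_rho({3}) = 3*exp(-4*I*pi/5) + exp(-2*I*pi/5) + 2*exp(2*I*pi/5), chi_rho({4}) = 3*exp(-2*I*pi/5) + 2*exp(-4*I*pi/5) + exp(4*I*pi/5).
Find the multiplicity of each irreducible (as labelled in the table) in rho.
Multiplicities: chi_0: 0, chi_1: 3, chi_2: 2, chi_3: 1, chi_4: 0.

Solution. Use <chi_rho, chi> = (1/|G|) sum_C |C| * chi_rho(C) * conj(chi(C)) with |G| = 5 for each irreducible chi in the table:
  <chi_rho, chi_0> = (1/5)[1*(6)*conj(1) + 1*(exp(-4*I*pi/5) + 2*exp(4*I*pi/5) + 3*exp(2*I*pi/5))*conj(1) + 1*(2*exp(-2*I*pi/5) + exp(2*I*pi/5) + 3*exp(4*I*pi/5))*conj(1) + 1*(3*exp(-4*I*pi/5) + exp(-2*I*pi/5) + 2*exp(2*I*pi/5))*conj(1) + 1*(3*exp(-2*I*pi/5) + 2*exp(-4*I*pi/5) + exp(4*I*pi/5))*conj(1)]
      = (1/5)[(6) + (exp(-4*I*pi/5) + 2*exp(4*I*pi/5) + 3*exp(2*I*pi/5)) + (2*exp(-2*I*pi/5) + exp(2*I*pi/5) + 3*exp(4*I*pi/5)) + (3*exp(-4*I*pi/5) + exp(-2*I*pi/5) + 2*exp(2*I*pi/5)) + (3*exp(-2*I*pi/5) + 2*exp(-4*I*pi/5) + exp(4*I*pi/5))] = 0/5 = 0
  <chi_rho, chi_1> = (1/5)[1*(6)*conj(1) + 1*(exp(-4*I*pi/5) + 2*exp(4*I*pi/5) + 3*exp(2*I*pi/5))*conj(exp(2*I*pi/5)) + 1*(2*exp(-2*I*pi/5) + exp(2*I*pi/5) + 3*exp(4*I*pi/5))*conj(exp(4*I*pi/5)) + 1*(3*exp(-4*I*pi/5) + exp(-2*I*pi/5) + 2*exp(2*I*pi/5))*conj(exp(-4*I*pi/5)) + 1*(3*exp(-2*I*pi/5) + 2*exp(-4*I*pi/5) + exp(4*I*pi/5))*conj(exp(-2*I*pi/5))]
      = (1/5)[(6) + (3 + exp(4*I*pi/5) + 2*exp(2*I*pi/5)) + (3 + exp(-2*I*pi/5) + 2*exp(4*I*pi/5)) + (3 + 2*exp(-4*I*pi/5) + exp(2*I*pi/5)) + (3 + 2*exp(-2*I*pi/5) + exp(-4*I*pi/5))] = 15/5 = 3
  <chi_rho, chi_2> = (1/5)[1*(6)*conj(1) + 1*(exp(-4*I*pi/5) + 2*exp(4*I*pi/5) + 3*exp(2*I*pi/5))*conj(exp(4*I*pi/5)) + 1*(2*exp(-2*I*pi/5) + exp(2*I*pi/5) + 3*exp(4*I*pi/5))*conj(exp(-2*I*pi/5)) + 1*(3*exp(-4*I*pi/5) + exp(-2*I*pi/5) + 2*exp(2*I*pi/5))*conj(exp(2*I*pi/5)) + 1*(3*exp(-2*I*pi/5) + 2*exp(-4*I*pi/5) + exp(4*I*pi/5))*conj(exp(-4*I*pi/5))]
      = (1/5)[(6) + (2 + 3*exp(-2*I*pi/5) + exp(2*I*pi/5)) + (2 + 3*exp(-4*I*pi/5) + exp(4*I*pi/5)) + (2 + exp(-4*I*pi/5) + 3*exp(4*I*pi/5)) + (2 + exp(-2*I*pi/5) + 3*exp(2*I*pi/5))] = 10/5 = 2
  <chi_rho, chi_3> = (1/5)[1*(6)*conj(1) + 1*(exp(-4*I*pi/5) + 2*exp(4*I*pi/5) + 3*exp(2*I*pi/5))*conj(exp(-4*I*pi/5)) + 1*(2*exp(-2*I*pi/5) + exp(2*I*pi/5) + 3*exp(4*I*pi/5))*conj(exp(2*I*pi/5)) + 1*(3*exp(-4*I*pi/5) + exp(-2*I*pi/5) + 2*exp(2*I*pi/5))*conj(exp(-2*I*pi/5)) + 1*(3*exp(-2*I*pi/5) + 2*exp(-4*I*pi/5) + exp(4*I*pi/5))*conj(exp(4*I*pi/5))]
      = (1/5)[(6) + (1 + 2*exp(-2*I*pi/5) + 3*exp(-4*I*pi/5)) + (1 + 2*exp(-4*I*pi/5) + 3*exp(2*I*pi/5)) + (1 + 3*exp(-2*I*pi/5) + 2*exp(4*I*pi/5)) + (1 + 3*exp(4*I*pi/5) + 2*exp(2*I*pi/5))] = 5/5 = 1
  <chi_rho, chi_4> = (1/5)[1*(6)*conj(1) + 1*(exp(-4*I*pi/5) + 2*exp(4*I*pi/5) + 3*exp(2*I*pi/5))*conj(exp(-2*I*pi/5)) + 1*(2*exp(-2*I*pi/5) + exp(2*I*pi/5) + 3*exp(4*I*pi/5))*conj(exp(-4*I*pi/5)) + 1*(3*exp(-4*I*pi/5) + exp(-2*I*pi/5) + 2*exp(2*I*pi/5))*conj(exp(4*I*pi/5)) + 1*(3*exp(-2*I*pi/5) + 2*exp(-4*I*pi/5) + exp(4*I*pi/5))*conj(exp(2*I*pi/5))]
      = (1/5)[(6) + (2*exp(-4*I*pi/5) + exp(-2*I*pi/5) + 3*exp(4*I*pi/5)) + (3*exp(-2*I*pi/5) + exp(-4*I*pi/5) + 2*exp(2*I*pi/5)) + (2*exp(-2*I*pi/5) + exp(4*I*pi/5) + 3*exp(2*I*pi/5)) + (3*exp(-4*I*pi/5) + exp(2*I*pi/5) + 2*exp(4*I*pi/5))] = 0/5 = 0
(Exp terms are combined using exp(i*s)*conj(exp(i*t)) = exp(i*(s-t)), and sums of them are collapsed using the identity that for every m > 1 the m distinct m-th roots of unity sum to 0, e.g. 1 + exp(2*I*pi/3) + exp(-2*I*pi/3) = 0.)
Dimension check: dim(rho) = sum (mult * dim) = 0*1 + 3*1 + 2*1 + 1*1 + 0*1 = 6 = chi_rho(e) = 6.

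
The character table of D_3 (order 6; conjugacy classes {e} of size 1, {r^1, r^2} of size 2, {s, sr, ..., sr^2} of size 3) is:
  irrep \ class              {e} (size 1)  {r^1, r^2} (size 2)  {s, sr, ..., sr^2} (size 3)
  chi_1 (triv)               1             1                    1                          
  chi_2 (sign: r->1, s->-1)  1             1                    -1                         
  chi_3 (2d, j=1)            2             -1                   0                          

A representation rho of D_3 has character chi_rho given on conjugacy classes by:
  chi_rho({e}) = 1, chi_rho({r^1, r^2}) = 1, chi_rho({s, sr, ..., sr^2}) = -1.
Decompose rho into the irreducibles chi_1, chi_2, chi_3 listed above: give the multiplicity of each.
Multiplicities: chi_1: 0, chi_2: 1, chi_3: 0.

Details: Use <chi_rho, chi> = (1/|G|) sum_C |C| * chi_rho(C) * conj(chi(C)) with |G| = 6 for each irreducible chi in the table:
  <chi_rho, chi_1> = (1/6)[1*(1)*conj(1) + 2*(1)*conj(1) + 3*(-1)*conj(1)]
      = (1/6)[(1) + (2) + (-3)] = 0/6 = 0
  <chi_rho, chi_2> = (1/6)[1*(1)*conj(1) + 2*(1)*conj(1) + 3*(-1)*conj(-1)]
      = (1/6)[(1) + (2) + (3)] = 6/6 = 1
  <chi_rho, chi_3> = (1/6)[1*(1)*conj(2) + 2*(1)*conj(-1) + 3*(-1)*conj(0)]
      = (1/6)[(2) + (-2) + (0)] = 0/6 = 0
Dimension check: dim(rho) = sum (mult * dim) = 0*1 + 1*1 + 0*2 = 1 = chi_rho(e) = 1.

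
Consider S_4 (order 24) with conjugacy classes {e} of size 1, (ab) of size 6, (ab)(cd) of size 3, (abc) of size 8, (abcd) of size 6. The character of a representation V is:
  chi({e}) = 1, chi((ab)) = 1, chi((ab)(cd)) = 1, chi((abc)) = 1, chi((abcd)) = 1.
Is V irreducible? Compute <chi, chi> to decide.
Irreducible: <chi, chi> = 1.

Derivation: <chi, chi> = (1/|G|) sum_C |C| * |chi(C)|^2 = (1/24)[1*|1|^2 + 6*|1|^2 + 3*|1|^2 + 8*|1|^2 + 6*|1|^2]
  = (1/24)[(1) + (6) + (3) + (8) + (6)] = 24/24 = 1.
A character is irreducible iff <chi, chi> = 1, so this representation is irreducible.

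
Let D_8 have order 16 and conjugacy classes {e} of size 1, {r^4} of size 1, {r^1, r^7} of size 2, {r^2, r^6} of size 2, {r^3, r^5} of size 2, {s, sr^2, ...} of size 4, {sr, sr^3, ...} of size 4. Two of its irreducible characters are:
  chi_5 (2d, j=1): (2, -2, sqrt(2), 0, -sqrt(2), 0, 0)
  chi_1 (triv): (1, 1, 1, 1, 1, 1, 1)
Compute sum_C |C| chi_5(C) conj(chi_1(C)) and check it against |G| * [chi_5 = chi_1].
Sum = 0; so <chi_5, chi_1> = 0 (distinct irreducibles are orthogonal).

Reasoning: Compute term by term over conjugacy classes (|C| * chi_5(C) * conj(chi_1(C))):
  1*(2)*conj(1) + 1*(-2)*conj(1) + 2*(sqrt(2))*conj(1) + 2*(0)*conj(1) + 2*(-sqrt(2))*conj(1) + 4*(0)*conj(1) + 4*(0)*conj(1)
  = (2) + (-2) + (2*sqrt(2)) + (0) + (-2*sqrt(2)) + (0) + (0)
  = 0.
Dividing by |G| = 16 gives 0/16 = 0, matching the row-orthogonality relation <chi_5, chi_1> = [chi_5 = chi_1].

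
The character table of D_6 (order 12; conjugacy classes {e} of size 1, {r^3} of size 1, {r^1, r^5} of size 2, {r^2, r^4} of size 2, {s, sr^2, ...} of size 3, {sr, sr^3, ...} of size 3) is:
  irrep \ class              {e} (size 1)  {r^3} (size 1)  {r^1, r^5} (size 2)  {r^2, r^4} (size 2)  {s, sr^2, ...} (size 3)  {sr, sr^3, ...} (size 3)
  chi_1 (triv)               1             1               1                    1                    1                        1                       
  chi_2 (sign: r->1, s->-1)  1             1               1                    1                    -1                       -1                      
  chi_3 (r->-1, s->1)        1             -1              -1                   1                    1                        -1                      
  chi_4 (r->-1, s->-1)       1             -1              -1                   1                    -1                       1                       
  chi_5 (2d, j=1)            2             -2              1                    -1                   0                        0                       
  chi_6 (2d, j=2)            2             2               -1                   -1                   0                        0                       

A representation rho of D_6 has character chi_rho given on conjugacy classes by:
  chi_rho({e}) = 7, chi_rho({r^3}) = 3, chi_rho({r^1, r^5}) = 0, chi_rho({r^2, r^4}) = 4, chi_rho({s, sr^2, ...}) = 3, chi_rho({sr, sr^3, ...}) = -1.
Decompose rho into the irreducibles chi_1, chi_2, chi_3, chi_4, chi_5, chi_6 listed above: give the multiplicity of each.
Multiplicities: chi_1: 2, chi_2: 1, chi_3: 2, chi_4: 0, chi_5: 0, chi_6: 1.

Reasoning: Use <chi_rho, chi> = (1/|G|) sum_C |C| * chi_rho(C) * conj(chi(C)) with |G| = 12 for each irreducible chi in the table:
  <chi_rho, chi_1> = (1/12)[1*(7)*conj(1) + 1*(3)*conj(1) + 2*(0)*conj(1) + 2*(4)*conj(1) + 3*(3)*conj(1) + 3*(-1)*conj(1)]
      = (1/12)[(7) + (3) + (0) + (8) + (9) + (-3)] = 24/12 = 2
  <chi_rho, chi_2> = (1/12)[1*(7)*conj(1) + 1*(3)*conj(1) + 2*(0)*conj(1) + 2*(4)*conj(1) + 3*(3)*conj(-1) + 3*(-1)*conj(-1)]
      = (1/12)[(7) + (3) + (0) + (8) + (-9) + (3)] = 12/12 = 1
  <chi_rho, chi_3> = (1/12)[1*(7)*conj(1) + 1*(3)*conj(-1) + 2*(0)*conj(-1) + 2*(4)*conj(1) + 3*(3)*conj(1) + 3*(-1)*conj(-1)]
      = (1/12)[(7) + (-3) + (0) + (8) + (9) + (3)] = 24/12 = 2
  <chi_rho, chi_4> = (1/12)[1*(7)*conj(1) + 1*(3)*conj(-1) + 2*(0)*conj(-1) + 2*(4)*conj(1) + 3*(3)*conj(-1) + 3*(-1)*conj(1)]
      = (1/12)[(7) + (-3) + (0) + (8) + (-9) + (-3)] = 0/12 = 0
  <chi_rho, chi_5> = (1/12)[1*(7)*conj(2) + 1*(3)*conj(-2) + 2*(0)*conj(1) + 2*(4)*conj(-1) + 3*(3)*conj(0) + 3*(-1)*conj(0)]
      = (1/12)[(14) + (-6) + (0) + (-8) + (0) + (0)] = 0/12 = 0
  <chi_rho, chi_6> = (1/12)[1*(7)*conj(2) + 1*(3)*conj(2) + 2*(0)*conj(-1) + 2*(4)*conj(-1) + 3*(3)*conj(0) + 3*(-1)*conj(0)]
      = (1/12)[(14) + (6) + (0) + (-8) + (0) + (0)] = 12/12 = 1
Dimension check: dim(rho) = sum (mult * dim) = 2*1 + 1*1 + 2*1 + 0*1 + 0*2 + 1*2 = 7 = chi_rho(e) = 7.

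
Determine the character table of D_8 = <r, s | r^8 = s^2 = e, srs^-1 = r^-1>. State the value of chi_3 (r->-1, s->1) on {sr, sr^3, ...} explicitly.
Conjugacy classes: {e} of size 1, {r^4} of size 1, {r^1, r^7} of size 2, {r^2, r^6} of size 2, {r^3, r^5} of size 2, {s, sr^2, ...} of size 4, {sr, sr^3, ...} of size 4.
Character table:
  irrep \ class              {e} (size 1)  {r^4} (size 1)  {r^1, r^7} (size 2)  {r^2, r^6} (size 2)  {r^3, r^5} (size 2)  {s, sr^2, ...} (size 4)  {sr, sr^3, ...} (size 4)
  chi_1 (triv)               1             1               1                    1                    1                    1                        1                       
  chi_2 (sign: r->1, s->-1)  1             1               1                    1                    1                    -1                       -1                      
  chi_3 (r->-1, s->1)        1             1               -1                   1                    -1                   1                        -1                      
  chi_4 (r->-1, s->-1)       1             1               -1                   1                    -1                   -1                       1                       
  chi_5 (2d, j=1)            2             -2              sqrt(2)              0                    -sqrt(2)             0                        0                       
  chi_6 (2d, j=2)            2             2               0                    -2                   0                    0                        0                       
  chi_7 (2d, j=3)            2             -2              -sqrt(2)             0                    sqrt(2)              0                        0                       

Spot check: chi_3 (r->-1, s->1) on {sr, sr^3, ...} = -1.

Argument: D_8 has order 2*8 = 16 with 7 conjugacy classes, hence 7 irreducibles. Sum of squared dims 1 + 1 + 1 + 1 + 4 + 4 + 4 = 16 = |G|. Linear characters come from the abelianisation; the 2-dimensional irreps have character r^k -> 2*cos(2*pi*j*k/8), reflections -> 0.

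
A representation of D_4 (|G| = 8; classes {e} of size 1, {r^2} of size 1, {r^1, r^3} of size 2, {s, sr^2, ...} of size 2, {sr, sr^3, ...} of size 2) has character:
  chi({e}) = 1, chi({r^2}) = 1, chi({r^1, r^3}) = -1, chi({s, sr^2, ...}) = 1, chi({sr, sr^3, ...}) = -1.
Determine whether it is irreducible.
Irreducible: <chi, chi> = 1.

Derivation: <chi, chi> = (1/|G|) sum_C |C| * |chi(C)|^2 = (1/8)[1*|1|^2 + 1*|1|^2 + 2*|-1|^2 + 2*|1|^2 + 2*|-1|^2]
  = (1/8)[(1) + (1) + (2) + (2) + (2)] = 8/8 = 1.
A character is irreducible iff <chi, chi> = 1, so this representation is irreducible.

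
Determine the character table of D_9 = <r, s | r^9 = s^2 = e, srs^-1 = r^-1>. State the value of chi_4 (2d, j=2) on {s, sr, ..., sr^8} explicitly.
Conjugacy classes: {e} of size 1, {r^1, r^8} of size 2, {r^2, r^7} of size 2, {r^3, r^6} of size 2, {r^4, r^5} of size 2, {s, sr, ..., sr^8} of size 9.
Character table:
  irrep \ class              {e} (size 1)  {r^1, r^8} (size 2)  {r^2, r^7} (size 2)  {r^3, r^6} (size 2)  {r^4, r^5} (size 2)  {s, sr, ..., sr^8} (size 9)
  chi_1 (triv)               1             1                    1                    1                    1                    1                          
  chi_2 (sign: r->1, s->-1)  1             1                    1                    1                    1                    -1                         
  chi_3 (2d, j=1)            2             2*cos(2*pi/9)        2*cos(4*pi/9)        -1                   -2*cos(pi/9)         0                          
  chi_4 (2d, j=2)            2             2*cos(4*pi/9)        -2*cos(pi/9)         -1                   2*cos(2*pi/9)        0                          
  chi_5 (2d, j=3)            2             -1                   -1                   2                    -1                   0                          
  chi_6 (2d, j=4)            2             -2*cos(pi/9)         2*cos(2*pi/9)        -1                   2*cos(4*pi/9)        0                          

Spot check: chi_4 (2d, j=2) on {s, sr, ..., sr^8} = 0.

Working: D_9 has order 2*9 = 18 with 6 conjugacy classes, hence 6 irreducibles. Sum of squared dims 1 + 1 + 4 + 4 + 4 + 4 = 18 = |G|. Linear characters come from the abelianisation; the 2-dimensional irreps have character r^k -> 2*cos(2*pi*j*k/9), reflections -> 0.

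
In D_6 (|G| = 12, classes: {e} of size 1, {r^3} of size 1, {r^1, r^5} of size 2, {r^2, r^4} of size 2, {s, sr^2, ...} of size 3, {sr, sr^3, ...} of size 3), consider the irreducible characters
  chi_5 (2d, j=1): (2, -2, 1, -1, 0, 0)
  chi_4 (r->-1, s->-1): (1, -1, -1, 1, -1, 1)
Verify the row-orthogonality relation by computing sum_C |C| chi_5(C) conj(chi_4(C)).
Sum = 0; so <chi_5, chi_4> = 0 (distinct irreducibles are orthogonal).

Proof sketch: Compute term by term over conjugacy classes (|C| * chi_5(C) * conj(chi_4(C))):
  1*(2)*conj(1) + 1*(-2)*conj(-1) + 2*(1)*conj(-1) + 2*(-1)*conj(1) + 3*(0)*conj(-1) + 3*(0)*conj(1)
  = (2) + (2) + (-2) + (-2) + (0) + (0)
  = 0.
Dividing by |G| = 12 gives 0/12 = 0, matching the row-orthogonality relation <chi_5, chi_4> = [chi_5 = chi_4].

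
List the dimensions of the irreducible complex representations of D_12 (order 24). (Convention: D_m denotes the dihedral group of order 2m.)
Dimensions: 1, 1, 1, 1, 2, 2, 2, 2, 2

Why: There are 9 irreducibles (= number of conjugacy classes). Their dimensions d_i satisfy sum d_i^2 = |G| = 24: 1 + 1 + 1 + 1 + 4 + 4 + 4 + 4 + 4 = 24.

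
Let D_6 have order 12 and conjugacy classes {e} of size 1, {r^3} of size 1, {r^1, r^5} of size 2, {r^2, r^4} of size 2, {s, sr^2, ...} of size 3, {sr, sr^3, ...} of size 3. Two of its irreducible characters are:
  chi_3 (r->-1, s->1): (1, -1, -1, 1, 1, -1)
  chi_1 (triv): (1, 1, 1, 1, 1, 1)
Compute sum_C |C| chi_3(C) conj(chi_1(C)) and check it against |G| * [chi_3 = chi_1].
Sum = 0; so <chi_3, chi_1> = 0 (distinct irreducibles are orthogonal).

Argument: Compute term by term over conjugacy classes (|C| * chi_3(C) * conj(chi_1(C))):
  1*(1)*conj(1) + 1*(-1)*conj(1) + 2*(-1)*conj(1) + 2*(1)*conj(1) + 3*(1)*conj(1) + 3*(-1)*conj(1)
  = (1) + (-1) + (-2) + (2) + (3) + (-3)
  = 0.
Dividing by |G| = 12 gives 0/12 = 0, matching the row-orthogonality relation <chi_3, chi_1> = [chi_3 = chi_1].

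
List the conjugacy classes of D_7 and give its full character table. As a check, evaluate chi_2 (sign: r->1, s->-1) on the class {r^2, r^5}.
Conjugacy classes: {e} of size 1, {r^1, r^6} of size 2, {r^2, r^5} of size 2, {r^3, r^4} of size 2, {s, sr, ..., sr^6} of size 7.
Character table:
  irrep \ class              {e} (size 1)  {r^1, r^6} (size 2)  {r^2, r^5} (size 2)  {r^3, r^4} (size 2)  {s, sr, ..., sr^6} (size 7)
  chi_1 (triv)               1             1                    1                    1                    1                          
  chi_2 (sign: r->1, s->-1)  1             1                    1                    1                    -1                         
  chi_3 (2d, j=1)            2             2*cos(2*pi/7)        -2*cos(3*pi/7)       -2*cos(pi/7)         0                          
  chi_4 (2d, j=2)            2             -2*cos(3*pi/7)       -2*cos(pi/7)         2*cos(2*pi/7)        0                          
  chi_5 (2d, j=3)            2             -2*cos(pi/7)         2*cos(2*pi/7)        -2*cos(3*pi/7)       0                          

Spot check: chi_2 (sign: r->1, s->-1) on {r^2, r^5} = 1.

Solution. D_7 has order 2*7 = 14 with 5 conjugacy classes, hence 5 irreducibles. Sum of squared dims 1 + 1 + 4 + 4 + 4 = 14 = |G|. Linear characters come from the abelianisation; the 2-dimensional irreps have character r^k -> 2*cos(2*pi*j*k/7), reflections -> 0.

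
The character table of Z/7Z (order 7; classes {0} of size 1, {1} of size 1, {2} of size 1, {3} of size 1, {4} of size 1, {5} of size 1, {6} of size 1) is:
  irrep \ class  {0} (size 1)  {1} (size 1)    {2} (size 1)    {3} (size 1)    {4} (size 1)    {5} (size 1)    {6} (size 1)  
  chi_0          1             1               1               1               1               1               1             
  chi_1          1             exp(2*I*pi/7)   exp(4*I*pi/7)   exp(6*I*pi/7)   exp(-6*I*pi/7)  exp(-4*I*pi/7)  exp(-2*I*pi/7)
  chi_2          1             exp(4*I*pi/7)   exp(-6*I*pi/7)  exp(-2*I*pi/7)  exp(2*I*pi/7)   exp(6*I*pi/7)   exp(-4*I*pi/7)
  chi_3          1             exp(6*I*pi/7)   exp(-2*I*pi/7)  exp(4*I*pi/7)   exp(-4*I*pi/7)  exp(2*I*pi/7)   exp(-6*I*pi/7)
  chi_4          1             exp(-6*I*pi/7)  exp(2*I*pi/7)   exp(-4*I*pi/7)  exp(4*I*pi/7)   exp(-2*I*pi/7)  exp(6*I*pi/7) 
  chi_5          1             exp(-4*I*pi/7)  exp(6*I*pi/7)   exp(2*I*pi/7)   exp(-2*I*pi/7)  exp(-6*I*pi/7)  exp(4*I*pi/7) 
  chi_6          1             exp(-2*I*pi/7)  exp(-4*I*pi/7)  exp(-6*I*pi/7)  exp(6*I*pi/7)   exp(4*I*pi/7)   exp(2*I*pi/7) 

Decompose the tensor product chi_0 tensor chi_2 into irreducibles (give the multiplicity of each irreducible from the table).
chi_0 tensor chi_2 = chi_2 (all other irreducibles have multiplicity 0).

Justification: The character of a tensor product is the pointwise product (chi_0 * chi_2)(C) = chi_0(C) * chi_2(C):
  {0}: (1)*(1), {1}: (1)*(exp(4*I*pi/7)), {2}: (1)*(exp(-6*I*pi/7)), {3}: (1)*(exp(-2*I*pi/7)), {4}: (1)*(exp(2*I*pi/7)), {5}: (1)*(exp(6*I*pi/7)), {6}: (1)*(exp(-4*I*pi/7))
so (chi_0 * chi_2) takes values
  {0} -> 1, {1} -> exp(4*I*pi/7), {2} -> exp(-6*I*pi/7), {3} -> exp(-2*I*pi/7), {4} -> exp(2*I*pi/7), {5} -> exp(6*I*pi/7), {6} -> exp(-4*I*pi/7).
Now take the inner product of this character with each irreducible chi from the table, <chi_0*chi_2, chi> = (1/7) sum_C |C| (chi_0*chi_2)(C) conj(chi(C)):
  <chi_0*chi_2, chi_0> = (1/7)[1*(1)*conj(1) + 1*(exp(4*I*pi/7))*conj(1) + 1*(exp(-6*I*pi/7))*conj(1) + 1*(exp(-2*I*pi/7))*conj(1) + 1*(exp(2*I*pi/7))*conj(1) + 1*(exp(6*I*pi/7))*conj(1) + 1*(exp(-4*I*pi/7))*conj(1)]
      = (1/7)[(1) + (exp(4*I*pi/7)) + (exp(-6*I*pi/7)) + (exp(-2*I*pi/7)) + (exp(2*I*pi/7)) + (exp(6*I*pi/7)) + (exp(-4*I*pi/7))] = 0/7 = 0
  <chi_0*chi_2, chi_1> = (1/7)[1*(1)*conj(1) + 1*(exp(4*I*pi/7))*conj(exp(2*I*pi/7)) + 1*(exp(-6*I*pi/7))*conj(exp(4*I*pi/7)) + 1*(exp(-2*I*pi/7))*conj(exp(6*I*pi/7)) + 1*(exp(2*I*pi/7))*conj(exp(-6*I*pi/7)) + 1*(exp(6*I*pi/7))*conj(exp(-4*I*pi/7)) + 1*(exp(-4*I*pi/7))*conj(exp(-2*I*pi/7))]
      = (1/7)[(1) + (exp(2*I*pi/7)) + (exp(4*I*pi/7)) + (exp(6*I*pi/7)) + (exp(-6*I*pi/7)) + (exp(-4*I*pi/7)) + (exp(-2*I*pi/7))] = 0/7 = 0
  <chi_0*chi_2, chi_2> = (1/7)[1*(1)*conj(1) + 1*(exp(4*I*pi/7))*conj(exp(4*I*pi/7)) + 1*(exp(-6*I*pi/7))*conj(exp(-6*I*pi/7)) + 1*(exp(-2*I*pi/7))*conj(exp(-2*I*pi/7)) + 1*(exp(2*I*pi/7))*conj(exp(2*I*pi/7)) + 1*(exp(6*I*pi/7))*conj(exp(6*I*pi/7)) + 1*(exp(-4*I*pi/7))*conj(exp(-4*I*pi/7))]
      = (1/7)[(1) + (1) + (1) + (1) + (1) + (1) + (1)] = 7/7 = 1
  <chi_0*chi_2, chi_3> = (1/7)[1*(1)*conj(1) + 1*(exp(4*I*pi/7))*conj(exp(6*I*pi/7)) + 1*(exp(-6*I*pi/7))*conj(exp(-2*I*pi/7)) + 1*(exp(-2*I*pi/7))*conj(exp(4*I*pi/7)) + 1*(exp(2*I*pi/7))*conj(exp(-4*I*pi/7)) + 1*(exp(6*I*pi/7))*conj(exp(2*I*pi/7)) + 1*(exp(-4*I*pi/7))*conj(exp(-6*I*pi/7))]
      = (1/7)[(1) + (exp(-2*I*pi/7)) + (exp(-4*I*pi/7)) + (exp(-6*I*pi/7)) + (exp(6*I*pi/7)) + (exp(4*I*pi/7)) + (exp(2*I*pi/7))] = 0/7 = 0
  <chi_0*chi_2, chi_4> = (1/7)[1*(1)*conj(1) + 1*(exp(4*I*pi/7))*conj(exp(-6*I*pi/7)) + 1*(exp(-6*I*pi/7))*conj(exp(2*I*pi/7)) + 1*(exp(-2*I*pi/7))*conj(exp(-4*I*pi/7)) + 1*(exp(2*I*pi/7))*conj(exp(4*I*pi/7)) + 1*(exp(6*I*pi/7))*conj(exp(-2*I*pi/7)) + 1*(exp(-4*I*pi/7))*conj(exp(6*I*pi/7))]
      = (1/7)[(1) + (exp(-4*I*pi/7)) + (exp(6*I*pi/7)) + (exp(2*I*pi/7)) + (exp(-2*I*pi/7)) + (exp(-6*I*pi/7)) + (exp(4*I*pi/7))] = 0/7 = 0
  <chi_0*chi_2, chi_5> = (1/7)[1*(1)*conj(1) + 1*(exp(4*I*pi/7))*conj(exp(-4*I*pi/7)) + 1*(exp(-6*I*pi/7))*conj(exp(6*I*pi/7)) + 1*(exp(-2*I*pi/7))*conj(exp(2*I*pi/7)) + 1*(exp(2*I*pi/7))*conj(exp(-2*I*pi/7)) + 1*(exp(6*I*pi/7))*conj(exp(-6*I*pi/7)) + 1*(exp(-4*I*pi/7))*conj(exp(4*I*pi/7))]
      = (1/7)[(1) + (exp(-6*I*pi/7)) + (exp(2*I*pi/7)) + (exp(-4*I*pi/7)) + (exp(4*I*pi/7)) + (exp(-2*I*pi/7)) + (exp(6*I*pi/7))] = 0/7 = 0
  <chi_0*chi_2, chi_6> = (1/7)[1*(1)*conj(1) + 1*(exp(4*I*pi/7))*conj(exp(-2*I*pi/7)) + 1*(exp(-6*I*pi/7))*conj(exp(-4*I*pi/7)) + 1*(exp(-2*I*pi/7))*conj(exp(-6*I*pi/7)) + 1*(exp(2*I*pi/7))*conj(exp(6*I*pi/7)) + 1*(exp(6*I*pi/7))*conj(exp(4*I*pi/7)) + 1*(exp(-4*I*pi/7))*conj(exp(2*I*pi/7))]
      = (1/7)[(1) + (exp(6*I*pi/7)) + (exp(-2*I*pi/7)) + (exp(4*I*pi/7)) + (exp(-4*I*pi/7)) + (exp(2*I*pi/7)) + (exp(-6*I*pi/7))] = 0/7 = 0
(Exp terms are combined using exp(i*s)*conj(exp(i*t)) = exp(i*(s-t)), and sums of them are collapsed using the identity that for every m > 1 the m distinct m-th roots of unity sum to 0, e.g. 1 + exp(2*I*pi/3) + exp(-2*I*pi/3) = 0.)
Hence the multiplicities are chi_2: 1. Dimension check: dim(chi_0)*dim(chi_2) = 1*1 = 1 and sum (mult * dim) = 1*1 = 1.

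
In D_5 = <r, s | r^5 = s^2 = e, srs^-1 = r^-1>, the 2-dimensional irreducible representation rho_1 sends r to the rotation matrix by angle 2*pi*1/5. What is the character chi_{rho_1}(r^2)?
chi_{rho_1}(r^2) = 2*cos(2*pi*1*2/5) = -sqrt(5)/2 - 1/2

Proof sketch: rho_1(r^2) is rotation by angle 2*pi*1*2/5, whose trace is 2*cos(2*pi*1*2/5) = -sqrt(5)/2 - 1/2.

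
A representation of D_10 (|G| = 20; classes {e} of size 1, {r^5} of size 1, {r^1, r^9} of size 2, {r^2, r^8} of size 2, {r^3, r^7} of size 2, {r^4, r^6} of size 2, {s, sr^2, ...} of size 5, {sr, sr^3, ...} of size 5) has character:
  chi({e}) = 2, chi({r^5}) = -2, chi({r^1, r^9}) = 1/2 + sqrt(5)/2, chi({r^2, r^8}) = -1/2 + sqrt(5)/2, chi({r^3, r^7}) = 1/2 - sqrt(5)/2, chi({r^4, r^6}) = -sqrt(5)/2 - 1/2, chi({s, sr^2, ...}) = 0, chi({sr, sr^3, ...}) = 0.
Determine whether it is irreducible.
Irreducible: <chi, chi> = 1.

Solution. <chi, chi> = (1/|G|) sum_C |C| * |chi(C)|^2 = (1/20)[1*|2|^2 + 1*|-2|^2 + 2*|1/2 + sqrt(5)/2|^2 + 2*|-1/2 + sqrt(5)/2|^2 + 2*|1/2 - sqrt(5)/2|^2 + 2*|-sqrt(5)/2 - 1/2|^2 + 5*|0|^2 + 5*|0|^2]
  = (1/20)[(4) + (4) + (sqrt(5) + 3) + (3 - sqrt(5)) + (3 - sqrt(5)) + (sqrt(5) + 3) + (0) + (0)] = 20/20 = 1.
A character is irreducible iff <chi, chi> = 1, so this representation is irreducible.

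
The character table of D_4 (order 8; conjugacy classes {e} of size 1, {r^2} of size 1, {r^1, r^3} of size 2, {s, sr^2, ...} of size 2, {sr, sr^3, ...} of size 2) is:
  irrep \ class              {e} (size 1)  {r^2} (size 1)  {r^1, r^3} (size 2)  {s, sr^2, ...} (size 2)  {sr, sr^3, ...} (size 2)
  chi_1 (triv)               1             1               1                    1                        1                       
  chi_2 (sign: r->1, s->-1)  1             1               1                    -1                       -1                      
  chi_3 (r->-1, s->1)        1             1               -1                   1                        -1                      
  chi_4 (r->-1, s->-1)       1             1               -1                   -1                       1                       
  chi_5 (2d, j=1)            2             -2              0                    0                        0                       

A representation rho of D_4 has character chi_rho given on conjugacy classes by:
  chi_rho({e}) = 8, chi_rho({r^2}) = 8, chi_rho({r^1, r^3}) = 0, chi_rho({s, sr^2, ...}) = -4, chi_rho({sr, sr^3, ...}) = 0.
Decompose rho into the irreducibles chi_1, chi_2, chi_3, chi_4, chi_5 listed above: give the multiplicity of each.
Multiplicities: chi_1: 1, chi_2: 3, chi_3: 1, chi_4: 3, chi_5: 0.

Argument: Use <chi_rho, chi> = (1/|G|) sum_C |C| * chi_rho(C) * conj(chi(C)) with |G| = 8 for each irreducible chi in the table:
  <chi_rho, chi_1> = (1/8)[1*(8)*conj(1) + 1*(8)*conj(1) + 2*(0)*conj(1) + 2*(-4)*conj(1) + 2*(0)*conj(1)]
      = (1/8)[(8) + (8) + (0) + (-8) + (0)] = 8/8 = 1
  <chi_rho, chi_2> = (1/8)[1*(8)*conj(1) + 1*(8)*conj(1) + 2*(0)*conj(1) + 2*(-4)*conj(-1) + 2*(0)*conj(-1)]
      = (1/8)[(8) + (8) + (0) + (8) + (0)] = 24/8 = 3
  <chi_rho, chi_3> = (1/8)[1*(8)*conj(1) + 1*(8)*conj(1) + 2*(0)*conj(-1) + 2*(-4)*conj(1) + 2*(0)*conj(-1)]
      = (1/8)[(8) + (8) + (0) + (-8) + (0)] = 8/8 = 1
  <chi_rho, chi_4> = (1/8)[1*(8)*conj(1) + 1*(8)*conj(1) + 2*(0)*conj(-1) + 2*(-4)*conj(-1) + 2*(0)*conj(1)]
      = (1/8)[(8) + (8) + (0) + (8) + (0)] = 24/8 = 3
  <chi_rho, chi_5> = (1/8)[1*(8)*conj(2) + 1*(8)*conj(-2) + 2*(0)*conj(0) + 2*(-4)*conj(0) + 2*(0)*conj(0)]
      = (1/8)[(16) + (-16) + (0) + (0) + (0)] = 0/8 = 0
Dimension check: dim(rho) = sum (mult * dim) = 1*1 + 3*1 + 1*1 + 3*1 + 0*2 = 8 = chi_rho(e) = 8.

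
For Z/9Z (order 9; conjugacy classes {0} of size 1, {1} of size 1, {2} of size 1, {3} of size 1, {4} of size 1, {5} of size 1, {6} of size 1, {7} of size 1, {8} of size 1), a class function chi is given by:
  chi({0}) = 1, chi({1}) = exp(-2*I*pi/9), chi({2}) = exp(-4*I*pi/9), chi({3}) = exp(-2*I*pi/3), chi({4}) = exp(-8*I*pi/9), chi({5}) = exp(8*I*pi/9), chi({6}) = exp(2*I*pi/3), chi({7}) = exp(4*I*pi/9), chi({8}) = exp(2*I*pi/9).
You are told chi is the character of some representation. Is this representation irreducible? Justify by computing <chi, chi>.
Irreducible: <chi, chi> = 1.

Argument: <chi, chi> = (1/|G|) sum_C |C| * |chi(C)|^2 = (1/9)[1*|1|^2 + 1*|exp(-2*I*pi/9)|^2 + 1*|exp(-4*I*pi/9)|^2 + 1*|exp(-2*I*pi/3)|^2 + 1*|exp(-8*I*pi/9)|^2 + 1*|exp(8*I*pi/9)|^2 + 1*|exp(2*I*pi/3)|^2 + 1*|exp(4*I*pi/9)|^2 + 1*|exp(2*I*pi/9)|^2]
  = (1/9)[(1) + (1) + (1) + (1) + (1) + (1) + (1) + (1) + (1)] = 9/9 = 1.
(Exp terms are combined using exp(i*s)*conj(exp(i*t)) = exp(i*(s-t)), and sums of them are collapsed using the identity that for every m > 1 the m distinct m-th roots of unity sum to 0, e.g. 1 + exp(2*I*pi/3) + exp(-2*I*pi/3) = 0.)
A character is irreducible iff <chi, chi> = 1, so this representation is irreducible.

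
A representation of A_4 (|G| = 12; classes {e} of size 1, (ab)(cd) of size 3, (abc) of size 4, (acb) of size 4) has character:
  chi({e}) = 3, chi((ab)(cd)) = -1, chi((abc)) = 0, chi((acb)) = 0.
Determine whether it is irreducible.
Irreducible: <chi, chi> = 1.

Details: <chi, chi> = (1/|G|) sum_C |C| * |chi(C)|^2 = (1/12)[1*|3|^2 + 3*|-1|^2 + 4*|0|^2 + 4*|0|^2]
  = (1/12)[(9) + (3) + (0) + (0)] = 12/12 = 1.
(Exp terms are combined using exp(i*s)*conj(exp(i*t)) = exp(i*(s-t)), and sums of them are collapsed using the identity that for every m > 1 the m distinct m-th roots of unity sum to 0, e.g. 1 + exp(2*I*pi/3) + exp(-2*I*pi/3) = 0.)
A character is irreducible iff <chi, chi> = 1, so this representation is irreducible.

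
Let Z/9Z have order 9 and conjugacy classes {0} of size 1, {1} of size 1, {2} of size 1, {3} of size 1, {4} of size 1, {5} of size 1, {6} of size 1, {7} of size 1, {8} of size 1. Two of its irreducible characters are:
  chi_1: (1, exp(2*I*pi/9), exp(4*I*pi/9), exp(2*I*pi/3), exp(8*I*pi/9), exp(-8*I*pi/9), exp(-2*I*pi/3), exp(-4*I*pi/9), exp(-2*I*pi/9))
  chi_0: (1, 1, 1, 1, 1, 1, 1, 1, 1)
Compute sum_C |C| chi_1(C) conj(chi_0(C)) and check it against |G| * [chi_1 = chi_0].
Sum = 0; so <chi_1, chi_0> = 0 (distinct irreducibles are orthogonal).

Derivation: Compute term by term over conjugacy classes (|C| * chi_1(C) * conj(chi_0(C))):
  1*(1)*conj(1) + 1*(exp(2*I*pi/9))*conj(1) + 1*(exp(4*I*pi/9))*conj(1) + 1*(exp(2*I*pi/3))*conj(1) + 1*(exp(8*I*pi/9))*conj(1) + 1*(exp(-8*I*pi/9))*conj(1) + 1*(exp(-2*I*pi/3))*conj(1) + 1*(exp(-4*I*pi/9))*conj(1) + 1*(exp(-2*I*pi/9))*conj(1)
  = (1) + (exp(2*I*pi/9)) + (exp(4*I*pi/9)) + (exp(2*I*pi/3)) + (exp(8*I*pi/9)) + (exp(-8*I*pi/9)) + (exp(-2*I*pi/3)) + (exp(-4*I*pi/9)) + (exp(-2*I*pi/9))
  = 0.
(Exp terms are combined using exp(i*s)*conj(exp(i*t)) = exp(i*(s-t)), and sums of them are collapsed using the identity that for every m > 1 the m distinct m-th roots of unity sum to 0, e.g. 1 + exp(2*I*pi/3) + exp(-2*I*pi/3) = 0.)
Dividing by |G| = 9 gives 0/9 = 0, matching the row-orthogonality relation <chi_1, chi_0> = [chi_1 = chi_0].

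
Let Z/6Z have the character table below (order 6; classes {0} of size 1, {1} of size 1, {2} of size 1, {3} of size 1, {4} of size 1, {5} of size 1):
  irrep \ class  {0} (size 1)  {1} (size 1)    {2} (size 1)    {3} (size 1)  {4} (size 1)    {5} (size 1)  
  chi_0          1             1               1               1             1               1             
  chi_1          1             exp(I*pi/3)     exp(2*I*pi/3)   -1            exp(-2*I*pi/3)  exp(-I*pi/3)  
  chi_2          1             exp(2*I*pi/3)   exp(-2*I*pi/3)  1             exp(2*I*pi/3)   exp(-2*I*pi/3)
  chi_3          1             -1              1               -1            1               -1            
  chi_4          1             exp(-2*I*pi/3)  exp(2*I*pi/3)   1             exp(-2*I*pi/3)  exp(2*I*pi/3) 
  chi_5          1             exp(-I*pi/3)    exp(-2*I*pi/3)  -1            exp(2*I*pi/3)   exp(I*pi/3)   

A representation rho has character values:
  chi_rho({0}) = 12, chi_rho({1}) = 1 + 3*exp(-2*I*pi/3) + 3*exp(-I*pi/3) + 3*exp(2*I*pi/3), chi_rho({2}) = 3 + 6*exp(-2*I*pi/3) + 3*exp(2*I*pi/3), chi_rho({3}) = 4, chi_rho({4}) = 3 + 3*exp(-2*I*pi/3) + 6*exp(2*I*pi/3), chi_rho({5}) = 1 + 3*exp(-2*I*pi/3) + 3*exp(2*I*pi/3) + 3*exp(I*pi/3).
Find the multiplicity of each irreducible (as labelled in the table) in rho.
Multiplicities: chi_0: 2, chi_1: 0, chi_2: 3, chi_3: 1, chi_4: 3, chi_5: 3.

Argument: Use <chi_rho, chi> = (1/|G|) sum_C |C| * chi_rho(C) * conj(chi(C)) with |G| = 6 for each irreducible chi in the table:
  <chi_rho, chi_0> = (1/6)[1*(12)*conj(1) + 1*(1 + 3*exp(-2*I*pi/3) + 3*exp(-I*pi/3) + 3*exp(2*I*pi/3))*conj(1) + 1*(3 + 6*exp(-2*I*pi/3) + 3*exp(2*I*pi/3))*conj(1) + 1*(4)*conj(1) + 1*(3 + 3*exp(-2*I*pi/3) + 6*exp(2*I*pi/3))*conj(1) + 1*(1 + 3*exp(-2*I*pi/3) + 3*exp(2*I*pi/3) + 3*exp(I*pi/3))*conj(1)]
      = (1/6)[(12) + (1 + 3*exp(-2*I*pi/3) + 3*exp(-I*pi/3) + 3*exp(2*I*pi/3)) + (3 + 6*exp(-2*I*pi/3) + 3*exp(2*I*pi/3)) + (4) + (3 + 3*exp(-2*I*pi/3) + 6*exp(2*I*pi/3)) + (1 + 3*exp(-2*I*pi/3) + 3*exp(2*I*pi/3) + 3*exp(I*pi/3))] = 12/6 = 2
  <chi_rho, chi_1> = (1/6)[1*(12)*conj(1) + 1*(1 + 3*exp(-2*I*pi/3) + 3*exp(-I*pi/3) + 3*exp(2*I*pi/3))*conj(exp(I*pi/3)) + 1*(3 + 6*exp(-2*I*pi/3) + 3*exp(2*I*pi/3))*conj(exp(2*I*pi/3)) + 1*(4)*conj(-1) + 1*(3 + 3*exp(-2*I*pi/3) + 6*exp(2*I*pi/3))*conj(exp(-2*I*pi/3)) + 1*(1 + 3*exp(-2*I*pi/3) + 3*exp(2*I*pi/3) + 3*exp(I*pi/3))*conj(exp(-I*pi/3))]
      = (1/6)[(12) + (-3 + 3*exp(-2*I*pi/3) + exp(-I*pi/3) + 3*exp(I*pi/3)) + (3 + 3*exp(-2*I*pi/3) + 6*exp(2*I*pi/3)) + (-4) + (3 + 6*exp(-2*I*pi/3) + 3*exp(2*I*pi/3)) + (-3 + 3*exp(-I*pi/3) + exp(I*pi/3) + 3*exp(2*I*pi/3))] = 0/6 = 0
  <chi_rho, chi_2> = (1/6)[1*(12)*conj(1) + 1*(1 + 3*exp(-2*I*pi/3) + 3*exp(-I*pi/3) + 3*exp(2*I*pi/3))*conj(exp(2*I*pi/3)) + 1*(3 + 6*exp(-2*I*pi/3) + 3*exp(2*I*pi/3))*conj(exp(-2*I*pi/3)) + 1*(4)*conj(1) + 1*(3 + 3*exp(-2*I*pi/3) + 6*exp(2*I*pi/3))*conj(exp(2*I*pi/3)) + 1*(1 + 3*exp(-2*I*pi/3) + 3*exp(2*I*pi/3) + 3*exp(I*pi/3))*conj(exp(-2*I*pi/3))]
      = (1/6)[(12) + (exp(-2*I*pi/3) + 3*exp(2*I*pi/3)) + (3) + (4) + (3) + (3*exp(-2*I*pi/3) + exp(2*I*pi/3))] = 18/6 = 3
  <chi_rho, chi_3> = (1/6)[1*(12)*conj(1) + 1*(1 + 3*exp(-2*I*pi/3) + 3*exp(-I*pi/3) + 3*exp(2*I*pi/3))*conj(-1) + 1*(3 + 6*exp(-2*I*pi/3) + 3*exp(2*I*pi/3))*conj(1) + 1*(4)*conj(-1) + 1*(3 + 3*exp(-2*I*pi/3) + 6*exp(2*I*pi/3))*conj(1) + 1*(1 + 3*exp(-2*I*pi/3) + 3*exp(2*I*pi/3) + 3*exp(I*pi/3))*conj(-1)]
      = (1/6)[(12) + (-1 - 3*exp(2*I*pi/3) - 3*exp(-I*pi/3) - 3*exp(-2*I*pi/3)) + (3 + 6*exp(-2*I*pi/3) + 3*exp(2*I*pi/3)) + (-4) + (3 + 3*exp(-2*I*pi/3) + 6*exp(2*I*pi/3)) + (-1 - 3*exp(I*pi/3) - 3*exp(2*I*pi/3) - 3*exp(-2*I*pi/3))] = 6/6 = 1
  <chi_rho, chi_4> = (1/6)[1*(12)*conj(1) + 1*(1 + 3*exp(-2*I*pi/3) + 3*exp(-I*pi/3) + 3*exp(2*I*pi/3))*conj(exp(-2*I*pi/3)) + 1*(3 + 6*exp(-2*I*pi/3) + 3*exp(2*I*pi/3))*conj(exp(2*I*pi/3)) + 1*(4)*conj(1) + 1*(3 + 3*exp(-2*I*pi/3) + 6*exp(2*I*pi/3))*conj(exp(-2*I*pi/3)) + 1*(1 + 3*exp(-2*I*pi/3) + 3*exp(2*I*pi/3) + 3*exp(I*pi/3))*conj(exp(2*I*pi/3))]
      = (1/6)[(12) + (3 + 3*exp(-2*I*pi/3) + exp(2*I*pi/3) + 3*exp(I*pi/3)) + (3 + 3*exp(-2*I*pi/3) + 6*exp(2*I*pi/3)) + (4) + (3 + 6*exp(-2*I*pi/3) + 3*exp(2*I*pi/3)) + (3 + 3*exp(-I*pi/3) + exp(-2*I*pi/3) + 3*exp(2*I*pi/3))] = 18/6 = 3
  <chi_rho, chi_5> = (1/6)[1*(12)*conj(1) + 1*(1 + 3*exp(-2*I*pi/3) + 3*exp(-I*pi/3) + 3*exp(2*I*pi/3))*conj(exp(-I*pi/3)) + 1*(3 + 6*exp(-2*I*pi/3) + 3*exp(2*I*pi/3))*conj(exp(-2*I*pi/3)) + 1*(4)*conj(-1) + 1*(3 + 3*exp(-2*I*pi/3) + 6*exp(2*I*pi/3))*conj(exp(2*I*pi/3)) + 1*(1 + 3*exp(-2*I*pi/3) + 3*exp(2*I*pi/3) + 3*exp(I*pi/3))*conj(exp(I*pi/3))]
      = (1/6)[(12) + (3*exp(-I*pi/3) + exp(I*pi/3)) + (3) + (-4) + (3) + (exp(-I*pi/3) + 3*exp(I*pi/3))] = 18/6 = 3
(Exp terms are combined using exp(i*s)*conj(exp(i*t)) = exp(i*(s-t)), and sums of them are collapsed using the identity that for every m > 1 the m distinct m-th roots of unity sum to 0, e.g. 1 + exp(2*I*pi/3) + exp(-2*I*pi/3) = 0.)
Dimension check: dim(rho) = sum (mult * dim) = 2*1 + 0*1 + 3*1 + 1*1 + 3*1 + 3*1 = 12 = chi_rho(e) = 12.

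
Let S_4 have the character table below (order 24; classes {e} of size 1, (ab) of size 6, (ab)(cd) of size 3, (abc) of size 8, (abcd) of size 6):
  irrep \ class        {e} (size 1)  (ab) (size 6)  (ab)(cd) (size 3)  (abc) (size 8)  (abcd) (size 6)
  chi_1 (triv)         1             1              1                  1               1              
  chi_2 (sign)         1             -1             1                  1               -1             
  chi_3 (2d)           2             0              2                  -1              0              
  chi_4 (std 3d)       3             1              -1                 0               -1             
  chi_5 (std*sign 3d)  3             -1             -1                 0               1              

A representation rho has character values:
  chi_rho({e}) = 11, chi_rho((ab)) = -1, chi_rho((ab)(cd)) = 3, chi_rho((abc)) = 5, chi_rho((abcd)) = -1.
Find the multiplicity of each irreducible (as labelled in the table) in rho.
Multiplicities: chi_1: 2, chi_2: 3, chi_3: 0, chi_4: 1, chi_5: 1.

Solution. Use <chi_rho, chi> = (1/|G|) sum_C |C| * chi_rho(C) * conj(chi(C)) with |G| = 24 for each irreducible chi in the table:
  <chi_rho, chi_1> = (1/24)[1*(11)*conj(1) + 6*(-1)*conj(1) + 3*(3)*conj(1) + 8*(5)*conj(1) + 6*(-1)*conj(1)]
      = (1/24)[(11) + (-6) + (9) + (40) + (-6)] = 48/24 = 2
  <chi_rho, chi_2> = (1/24)[1*(11)*conj(1) + 6*(-1)*conj(-1) + 3*(3)*conj(1) + 8*(5)*conj(1) + 6*(-1)*conj(-1)]
      = (1/24)[(11) + (6) + (9) + (40) + (6)] = 72/24 = 3
  <chi_rho, chi_3> = (1/24)[1*(11)*conj(2) + 6*(-1)*conj(0) + 3*(3)*conj(2) + 8*(5)*conj(-1) + 6*(-1)*conj(0)]
      = (1/24)[(22) + (0) + (18) + (-40) + (0)] = 0/24 = 0
  <chi_rho, chi_4> = (1/24)[1*(11)*conj(3) + 6*(-1)*conj(1) + 3*(3)*conj(-1) + 8*(5)*conj(0) + 6*(-1)*conj(-1)]
      = (1/24)[(33) + (-6) + (-9) + (0) + (6)] = 24/24 = 1
  <chi_rho, chi_5> = (1/24)[1*(11)*conj(3) + 6*(-1)*conj(-1) + 3*(3)*conj(-1) + 8*(5)*conj(0) + 6*(-1)*conj(1)]
      = (1/24)[(33) + (6) + (-9) + (0) + (-6)] = 24/24 = 1
Dimension check: dim(rho) = sum (mult * dim) = 2*1 + 3*1 + 0*2 + 1*3 + 1*3 = 11 = chi_rho(e) = 11.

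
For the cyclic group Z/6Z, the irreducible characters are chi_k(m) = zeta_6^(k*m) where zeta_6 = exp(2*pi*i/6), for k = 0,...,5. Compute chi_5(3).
chi_5(3) = zeta_6^15 = -1

Justification: chi_5(3) = zeta_6^(5*3) = zeta_6^15. Since zeta_6^6 = 1, this equals zeta_6^3 = exp(2*pi*i*3/6) = -1.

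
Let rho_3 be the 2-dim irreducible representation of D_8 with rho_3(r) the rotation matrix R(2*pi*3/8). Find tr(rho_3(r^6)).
chi_{rho_3}(r^6) = 2*cos(2*pi*3*6/8) = 0

Reasoning: rho_3(r^6) is rotation by angle 2*pi*3*6/8, whose trace is 2*cos(2*pi*3*6/8) = 0.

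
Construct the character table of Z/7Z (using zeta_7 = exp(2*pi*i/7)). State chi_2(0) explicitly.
Character table of Z/7Z (irreps indexed chi_0,...,chi_6 with chi_k(m) = zeta_7^(k*m), zeta_7 = exp(2*pi*i/7)):
  irrep \ class  {0} (size 1)  {1} (size 1)    {2} (size 1)    {3} (size 1)    {4} (size 1)    {5} (size 1)    {6} (size 1)  
  chi_0          1             1               1               1               1               1               1             
  chi_1          1             exp(2*I*pi/7)   exp(4*I*pi/7)   exp(6*I*pi/7)   exp(-6*I*pi/7)  exp(-4*I*pi/7)  exp(-2*I*pi/7)
  chi_2          1             exp(4*I*pi/7)   exp(-6*I*pi/7)  exp(-2*I*pi/7)  exp(2*I*pi/7)   exp(6*I*pi/7)   exp(-4*I*pi/7)
  chi_3          1             exp(6*I*pi/7)   exp(-2*I*pi/7)  exp(4*I*pi/7)   exp(-4*I*pi/7)  exp(2*I*pi/7)   exp(-6*I*pi/7)
  chi_4          1             exp(-6*I*pi/7)  exp(2*I*pi/7)   exp(-4*I*pi/7)  exp(4*I*pi/7)   exp(-2*I*pi/7)  exp(6*I*pi/7) 
  chi_5          1             exp(-4*I*pi/7)  exp(6*I*pi/7)   exp(2*I*pi/7)   exp(-2*I*pi/7)  exp(-6*I*pi/7)  exp(4*I*pi/7) 
  chi_6          1             exp(-2*I*pi/7)  exp(-4*I*pi/7)  exp(-6*I*pi/7)  exp(6*I*pi/7)   exp(4*I*pi/7)   exp(2*I*pi/7) 

Spot check: chi_2(0) = zeta_7^(2*0) = zeta_7^0 = 1.

Explanation: Z/7Z is abelian, so all 7 irreducible complex representations are 1-dimensional. They are given by chi_k(m) = zeta_7^(k*m) for k = 0,...,6. Row orthogonality: sum_m chi_k(m) conj(chi_l(m)) = 7 * [k = l].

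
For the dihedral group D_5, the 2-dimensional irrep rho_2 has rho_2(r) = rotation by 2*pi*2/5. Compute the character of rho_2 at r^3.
chi_{rho_2}(r^3) = 2*cos(2*pi*2*3/5) = -1/2 + sqrt(5)/2

Derivation: rho_2(r^3) is rotation by angle 2*pi*2*3/5, whose trace is 2*cos(2*pi*2*3/5) = -1/2 + sqrt(5)/2.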